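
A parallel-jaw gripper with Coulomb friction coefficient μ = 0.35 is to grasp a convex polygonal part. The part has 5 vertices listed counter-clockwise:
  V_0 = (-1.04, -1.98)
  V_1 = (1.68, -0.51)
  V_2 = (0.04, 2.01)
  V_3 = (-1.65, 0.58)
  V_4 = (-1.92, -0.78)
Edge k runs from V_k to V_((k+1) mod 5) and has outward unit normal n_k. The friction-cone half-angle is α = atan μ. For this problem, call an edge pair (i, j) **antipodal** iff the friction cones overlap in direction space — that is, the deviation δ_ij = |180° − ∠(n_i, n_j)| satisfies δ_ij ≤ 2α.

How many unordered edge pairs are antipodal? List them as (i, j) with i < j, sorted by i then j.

count = 2; pairs: (0,2), (1,4)

α = atan 0.35 = 19.29°;  2α = 38.58°
n_0 = (+0.4754, -0.8797)
n_1 = (+0.8381, +0.5455)
n_2 = (-0.6459, +0.7634)
n_3 = (-0.9809, +0.1947)
n_4 = (-0.8064, -0.5914)
  (0,1): δ = 85.33°  ·
  (0,2): δ = 11.85°  ✓
  (0,3): δ = 50.38°  ·
  (0,4): δ = 97.87°  ·
  (1,2): δ = 82.82°  ·
  (1,3): δ = 44.28°  ·
  (1,4): δ = 3.20°  ✓
  (2,3): δ = 141.47°  ·
  (2,4): δ = 93.98°  ·
  (3,4): δ = 132.52°  ·
antipodal pairs: 2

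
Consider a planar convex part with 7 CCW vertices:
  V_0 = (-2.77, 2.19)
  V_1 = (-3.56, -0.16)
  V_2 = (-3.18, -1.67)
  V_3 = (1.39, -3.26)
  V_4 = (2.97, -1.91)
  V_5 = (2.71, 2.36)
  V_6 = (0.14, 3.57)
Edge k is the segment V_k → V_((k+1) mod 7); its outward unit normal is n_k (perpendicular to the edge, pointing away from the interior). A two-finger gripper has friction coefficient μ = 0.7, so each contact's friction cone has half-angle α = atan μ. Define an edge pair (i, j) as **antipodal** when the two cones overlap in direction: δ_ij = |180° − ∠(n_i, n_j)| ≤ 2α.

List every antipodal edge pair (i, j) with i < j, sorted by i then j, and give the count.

α = atan 0.7 = 34.99°;  2α = 69.98°
n_0 = (-0.9479, +0.3186)
n_1 = (-0.9698, -0.2440)
n_2 = (-0.3286, -0.9445)
n_3 = (+0.6496, -0.7603)
n_4 = (+0.9982, +0.0608)
n_5 = (+0.4260, +0.9047)
n_6 = (-0.4285, +0.9035)
  (0,1): δ = 147.29°  ·
  (0,2): δ = 90.60°  ·
  (0,3): δ = 30.91°  ✓
  (0,4): δ = 22.07°  ✓
  (0,5): δ = 83.37°  ·
  (0,6): δ = 133.95°  ·
  (1,2): δ = 123.31°  ·
  (1,3): δ = 63.61°  ✓
  (1,4): δ = 10.64°  ✓
  (1,5): δ = 50.66°  ✓
  (1,6): δ = 101.25°  ·
  (2,3): δ = 120.30°  ·
  (2,4): δ = 67.33°  ✓
  (2,5): δ = 6.03°  ✓
  (2,6): δ = 44.56°  ✓
  (3,4): δ = 127.03°  ·
  (3,5): δ = 65.72°  ✓
  (3,6): δ = 15.14°  ✓
  (4,5): δ = 118.70°  ·
  (4,6): δ = 68.11°  ✓
  (5,6): δ = 129.42°  ·
antipodal pairs: 11

count = 11; pairs: (0,3), (0,4), (1,3), (1,4), (1,5), (2,4), (2,5), (2,6), (3,5), (3,6), (4,6)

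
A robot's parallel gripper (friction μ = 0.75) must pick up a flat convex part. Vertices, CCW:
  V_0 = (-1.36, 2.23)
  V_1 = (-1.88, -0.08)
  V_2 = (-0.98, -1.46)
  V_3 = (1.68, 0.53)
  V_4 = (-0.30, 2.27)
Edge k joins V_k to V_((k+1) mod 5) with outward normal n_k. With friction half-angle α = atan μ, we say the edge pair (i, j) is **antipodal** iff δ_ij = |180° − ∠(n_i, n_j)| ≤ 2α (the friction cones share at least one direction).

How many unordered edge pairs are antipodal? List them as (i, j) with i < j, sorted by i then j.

count = 5; pairs: (0,2), (0,3), (1,3), (1,4), (2,4)

α = atan 0.75 = 36.87°;  2α = 73.74°
n_0 = (-0.9756, +0.2196)
n_1 = (-0.8376, -0.5463)
n_2 = (+0.5990, -0.8007)
n_3 = (+0.6601, +0.7512)
n_4 = (-0.0377, +0.9993)
  (0,1): δ = 134.20°  ·
  (0,2): δ = 40.51°  ✓
  (0,3): δ = 61.38°  ✓
  (0,4): δ = 104.85°  ·
  (1,2): δ = 86.31°  ·
  (1,3): δ = 15.58°  ✓
  (1,4): δ = 59.05°  ✓
  (2,3): δ = 78.11°  ·
  (2,4): δ = 34.64°  ✓
  (3,4): δ = 136.53°  ·
antipodal pairs: 5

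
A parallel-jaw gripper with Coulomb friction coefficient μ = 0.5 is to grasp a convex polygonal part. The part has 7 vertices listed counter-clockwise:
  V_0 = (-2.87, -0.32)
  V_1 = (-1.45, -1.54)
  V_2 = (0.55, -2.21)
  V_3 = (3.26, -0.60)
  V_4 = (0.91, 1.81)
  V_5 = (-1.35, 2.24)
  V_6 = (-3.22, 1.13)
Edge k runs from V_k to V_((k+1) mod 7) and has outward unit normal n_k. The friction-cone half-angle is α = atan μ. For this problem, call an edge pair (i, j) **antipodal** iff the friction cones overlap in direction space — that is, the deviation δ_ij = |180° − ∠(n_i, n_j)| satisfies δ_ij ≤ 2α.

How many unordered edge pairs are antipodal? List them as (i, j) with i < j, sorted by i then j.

α = atan 0.5 = 26.57°;  2α = 53.13°
n_0 = (-0.6517, -0.7585)
n_1 = (-0.3176, -0.9482)
n_2 = (+0.5108, -0.8597)
n_3 = (+0.7160, +0.6981)
n_4 = (+0.1869, +0.9824)
n_5 = (-0.5104, +0.8599)
n_6 = (-0.9721, -0.2346)
  (0,1): δ = 157.85°  ·
  (0,2): δ = 108.62°  ·
  (0,3): δ = 5.05°  ✓
  (0,4): δ = 29.90°  ✓
  (0,5): δ = 71.36°  ·
  (0,6): δ = 144.24°  ·
  (1,2): δ = 130.76°  ·
  (1,3): δ = 27.20°  ✓
  (1,4): δ = 7.75°  ✓
  (1,5): δ = 49.21°  ✓
  (1,6): δ = 122.09°  ·
  (2,3): δ = 76.44°  ·
  (2,4): δ = 41.49°  ✓
  (2,5): δ = 0.02°  ✓
  (2,6): δ = 72.86°  ·
  (3,4): δ = 145.05°  ·
  (3,5): δ = 103.59°  ·
  (3,6): δ = 30.71°  ✓
  (4,5): δ = 138.53°  ·
  (4,6): δ = 65.66°  ·
  (5,6): δ = 107.12°  ·
antipodal pairs: 8

count = 8; pairs: (0,3), (0,4), (1,3), (1,4), (1,5), (2,4), (2,5), (3,6)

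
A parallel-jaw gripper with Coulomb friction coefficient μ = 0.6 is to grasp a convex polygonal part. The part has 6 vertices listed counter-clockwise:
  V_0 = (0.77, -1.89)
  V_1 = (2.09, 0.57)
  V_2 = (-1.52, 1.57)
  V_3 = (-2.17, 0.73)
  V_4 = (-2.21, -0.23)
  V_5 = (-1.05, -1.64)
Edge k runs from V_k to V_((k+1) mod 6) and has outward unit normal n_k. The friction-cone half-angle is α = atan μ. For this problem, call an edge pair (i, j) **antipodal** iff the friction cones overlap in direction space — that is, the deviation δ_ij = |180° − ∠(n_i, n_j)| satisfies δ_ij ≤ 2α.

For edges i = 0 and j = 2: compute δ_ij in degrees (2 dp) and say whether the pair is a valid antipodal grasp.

α = atan 0.6 = 30.96°;  2α = 61.93°
edge 0: e_0 = (+1.32, +2.46);  n_0 = (+0.8812, -0.4728)
edge 2: e_2 = (-0.65, -0.84);  n_2 = (-0.7909, +0.6120)
∠(n_0, n_2) = 170.48°
δ = |180° − 170.48°| = 9.52°
9.52° ≤ 2α = 61.93°  →  valid

δ = 9.52°, valid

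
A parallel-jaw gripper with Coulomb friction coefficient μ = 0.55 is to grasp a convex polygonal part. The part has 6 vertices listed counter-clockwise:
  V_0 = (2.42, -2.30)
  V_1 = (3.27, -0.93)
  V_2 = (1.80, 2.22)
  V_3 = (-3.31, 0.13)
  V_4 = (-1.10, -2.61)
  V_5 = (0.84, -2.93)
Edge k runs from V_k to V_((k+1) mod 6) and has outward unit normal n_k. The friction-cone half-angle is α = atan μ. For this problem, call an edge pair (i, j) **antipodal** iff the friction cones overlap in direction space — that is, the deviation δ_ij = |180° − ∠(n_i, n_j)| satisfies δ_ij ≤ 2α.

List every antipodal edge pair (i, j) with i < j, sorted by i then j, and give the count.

α = atan 0.55 = 28.81°;  2α = 57.62°
n_0 = (+0.8497, -0.5272)
n_1 = (+0.9062, +0.4229)
n_2 = (-0.3786, +0.9256)
n_3 = (-0.7784, -0.6278)
n_4 = (-0.1627, -0.9867)
n_5 = (+0.3704, -0.9289)
  (0,1): δ = 123.17°  ·
  (0,2): δ = 35.94°  ✓
  (0,3): δ = 70.71°  ·
  (0,4): δ = 112.45°  ·
  (0,5): δ = 143.56°  ·
  (1,2): δ = 92.77°  ·
  (1,3): δ = 13.87°  ✓
  (1,4): δ = 55.62°  ✓
  (1,5): δ = 86.72°  ·
  (2,3): δ = 73.36°  ·
  (2,4): δ = 31.61°  ✓
  (2,5): δ = 0.51°  ✓
  (3,4): δ = 138.26°  ·
  (3,5): δ = 107.15°  ·
  (4,5): δ = 148.89°  ·
antipodal pairs: 5

count = 5; pairs: (0,2), (1,3), (1,4), (2,4), (2,5)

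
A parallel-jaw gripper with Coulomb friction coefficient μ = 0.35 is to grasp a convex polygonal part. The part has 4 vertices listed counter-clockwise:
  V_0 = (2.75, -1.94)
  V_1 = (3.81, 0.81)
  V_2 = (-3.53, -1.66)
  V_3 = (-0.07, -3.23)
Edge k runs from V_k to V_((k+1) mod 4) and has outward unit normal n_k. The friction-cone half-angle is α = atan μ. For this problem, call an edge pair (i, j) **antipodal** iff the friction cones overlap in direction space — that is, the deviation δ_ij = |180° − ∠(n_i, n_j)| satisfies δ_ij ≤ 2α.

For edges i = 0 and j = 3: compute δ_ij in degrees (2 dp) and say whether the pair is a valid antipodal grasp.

δ = 135.66°, invalid

α = atan 0.35 = 19.29°;  2α = 38.58°
edge 0: e_0 = (+1.06, +2.75);  n_0 = (+0.9331, -0.3597)
edge 3: e_3 = (+2.82, +1.29);  n_3 = (+0.4160, -0.9094)
∠(n_0, n_3) = 44.34°
δ = |180° − 44.34°| = 135.66°
135.66° > 2α = 38.58°  →  invalid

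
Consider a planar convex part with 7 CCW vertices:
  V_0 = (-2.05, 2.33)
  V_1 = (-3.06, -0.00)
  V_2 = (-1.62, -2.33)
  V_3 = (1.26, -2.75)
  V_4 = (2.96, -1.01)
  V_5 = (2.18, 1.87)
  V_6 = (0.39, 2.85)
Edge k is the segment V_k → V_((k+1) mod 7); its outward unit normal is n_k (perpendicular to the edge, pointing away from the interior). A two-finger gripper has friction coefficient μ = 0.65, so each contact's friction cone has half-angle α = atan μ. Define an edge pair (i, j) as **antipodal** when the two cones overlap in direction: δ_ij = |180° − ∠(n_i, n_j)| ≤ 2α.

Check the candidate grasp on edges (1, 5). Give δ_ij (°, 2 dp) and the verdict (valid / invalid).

δ = 29.58°, valid

α = atan 0.65 = 33.02°;  2α = 66.05°
edge 1: e_1 = (+1.44, -2.33);  n_1 = (-0.8507, -0.5257)
edge 5: e_5 = (-1.79, +0.98);  n_5 = (+0.4802, +0.8771)
∠(n_1, n_5) = 150.42°
δ = |180° − 150.42°| = 29.58°
29.58° ≤ 2α = 66.05°  →  valid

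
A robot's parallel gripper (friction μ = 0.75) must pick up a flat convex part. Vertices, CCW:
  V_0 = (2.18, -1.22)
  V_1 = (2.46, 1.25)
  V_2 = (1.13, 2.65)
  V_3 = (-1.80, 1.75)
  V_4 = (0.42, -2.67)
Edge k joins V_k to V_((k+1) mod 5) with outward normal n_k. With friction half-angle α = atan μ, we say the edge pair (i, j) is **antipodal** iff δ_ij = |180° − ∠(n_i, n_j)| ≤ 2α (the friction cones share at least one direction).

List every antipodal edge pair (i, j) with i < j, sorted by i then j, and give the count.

α = atan 0.75 = 36.87°;  2α = 73.74°
n_0 = (+0.9936, -0.1126)
n_1 = (+0.7250, +0.6887)
n_2 = (-0.2936, +0.9559)
n_3 = (-0.8936, -0.4488)
n_4 = (+0.6359, -0.7718)
  (0,1): δ = 130.00°  ·
  (0,2): δ = 66.46°  ✓
  (0,3): δ = 33.14°  ✓
  (0,4): δ = 135.95°  ·
  (1,2): δ = 116.46°  ·
  (1,3): δ = 16.86°  ✓
  (1,4): δ = 85.95°  ·
  (2,3): δ = 80.41°  ·
  (2,4): δ = 22.41°  ✓
  (3,4): δ = 77.18°  ·
antipodal pairs: 4

count = 4; pairs: (0,2), (0,3), (1,3), (2,4)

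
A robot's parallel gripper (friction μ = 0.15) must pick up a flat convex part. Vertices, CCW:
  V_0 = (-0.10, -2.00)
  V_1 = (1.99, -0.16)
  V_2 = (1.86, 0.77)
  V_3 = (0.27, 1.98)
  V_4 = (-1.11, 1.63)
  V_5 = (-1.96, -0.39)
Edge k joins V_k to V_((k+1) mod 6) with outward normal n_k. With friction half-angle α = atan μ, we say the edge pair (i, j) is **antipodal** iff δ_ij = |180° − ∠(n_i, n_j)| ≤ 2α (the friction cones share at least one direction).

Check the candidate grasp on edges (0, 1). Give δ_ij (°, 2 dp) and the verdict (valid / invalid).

δ = 123.40°, invalid

α = atan 0.15 = 8.53°;  2α = 17.06°
edge 0: e_0 = (+2.09, +1.84);  n_0 = (+0.6608, -0.7506)
edge 1: e_1 = (-0.13, +0.93);  n_1 = (+0.9904, +0.1384)
∠(n_0, n_1) = 56.60°
δ = |180° − 56.60°| = 123.40°
123.40° > 2α = 17.06°  →  invalid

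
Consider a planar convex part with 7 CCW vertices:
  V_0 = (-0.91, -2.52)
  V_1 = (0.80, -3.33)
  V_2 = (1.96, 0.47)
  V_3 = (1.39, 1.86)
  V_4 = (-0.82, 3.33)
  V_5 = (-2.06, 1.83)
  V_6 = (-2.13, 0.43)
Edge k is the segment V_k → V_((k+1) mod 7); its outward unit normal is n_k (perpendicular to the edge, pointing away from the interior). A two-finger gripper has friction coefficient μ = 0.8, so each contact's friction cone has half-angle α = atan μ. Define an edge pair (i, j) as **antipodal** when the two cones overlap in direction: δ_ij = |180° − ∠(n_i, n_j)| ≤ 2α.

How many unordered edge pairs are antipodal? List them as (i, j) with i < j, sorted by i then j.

α = atan 0.8 = 38.66°;  2α = 77.32°
n_0 = (-0.4281, -0.9037)
n_1 = (+0.9564, -0.2920)
n_2 = (+0.9252, +0.3794)
n_3 = (+0.5538, +0.8326)
n_4 = (-0.7707, +0.6371)
n_5 = (-0.9988, +0.0499)
n_6 = (-0.9241, -0.3822)
  (0,1): δ = 81.63°  ·
  (0,2): δ = 42.36°  ✓
  (0,3): δ = 8.28°  ✓
  (0,4): δ = 75.77°  ✓
  (0,5): δ = 112.48°  ·
  (0,6): δ = 137.81°  ·
  (1,2): δ = 140.73°  ·
  (1,3): δ = 106.65°  ·
  (1,4): δ = 22.60°  ✓
  (1,5): δ = 14.11°  ✓
  (1,6): δ = 39.44°  ✓
  (2,3): δ = 145.93°  ·
  (2,4): δ = 61.88°  ✓
  (2,5): δ = 25.16°  ✓
  (2,6): δ = 0.17°  ✓
  (3,4): δ = 95.95°  ·
  (3,5): δ = 59.23°  ✓
  (3,6): δ = 33.90°  ✓
  (4,5): δ = 143.28°  ·
  (4,6): δ = 117.95°  ·
  (5,6): δ = 154.67°  ·
antipodal pairs: 11

count = 11; pairs: (0,2), (0,3), (0,4), (1,4), (1,5), (1,6), (2,4), (2,5), (2,6), (3,5), (3,6)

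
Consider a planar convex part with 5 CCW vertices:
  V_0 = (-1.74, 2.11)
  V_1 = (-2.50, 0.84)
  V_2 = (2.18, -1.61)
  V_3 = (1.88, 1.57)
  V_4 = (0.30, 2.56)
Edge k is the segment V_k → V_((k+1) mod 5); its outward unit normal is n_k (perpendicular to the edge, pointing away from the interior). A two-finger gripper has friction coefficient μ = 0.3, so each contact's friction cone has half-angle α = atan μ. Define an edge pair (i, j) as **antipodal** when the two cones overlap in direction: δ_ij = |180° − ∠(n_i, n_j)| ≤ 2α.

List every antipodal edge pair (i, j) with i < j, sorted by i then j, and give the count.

count = 1; pairs: (1,3)

α = atan 0.3 = 16.70°;  2α = 33.40°
n_0 = (-0.8581, +0.5135)
n_1 = (-0.4638, -0.8859)
n_2 = (+0.9956, +0.0939)
n_3 = (+0.5310, +0.8474)
n_4 = (-0.2154, +0.9765)
  (0,1): δ = 86.73°  ·
  (0,2): δ = 36.29°  ·
  (0,3): δ = 88.83°  ·
  (0,4): δ = 133.34°  ·
  (1,2): δ = 56.98°  ·
  (1,3): δ = 4.44°  ✓
  (1,4): δ = 40.07°  ·
  (2,3): δ = 127.46°  ·
  (2,4): δ = 82.95°  ·
  (3,4): δ = 135.49°  ·
antipodal pairs: 1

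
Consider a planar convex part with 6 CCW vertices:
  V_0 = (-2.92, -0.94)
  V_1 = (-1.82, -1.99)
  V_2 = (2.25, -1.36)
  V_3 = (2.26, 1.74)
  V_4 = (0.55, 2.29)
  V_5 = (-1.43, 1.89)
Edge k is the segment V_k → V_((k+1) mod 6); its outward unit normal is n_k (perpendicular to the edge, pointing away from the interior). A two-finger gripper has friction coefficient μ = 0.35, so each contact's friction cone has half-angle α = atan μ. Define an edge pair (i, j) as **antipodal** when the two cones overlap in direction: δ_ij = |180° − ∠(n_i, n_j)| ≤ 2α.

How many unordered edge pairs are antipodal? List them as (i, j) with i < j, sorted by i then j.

α = atan 0.35 = 19.29°;  2α = 38.58°
n_0 = (-0.6905, -0.7234)
n_1 = (+0.1530, -0.9882)
n_2 = (+1.0000, -0.0032)
n_3 = (+0.3062, +0.9520)
n_4 = (-0.1980, +0.9802)
n_5 = (-0.8849, +0.4659)
  (0,1): δ = 127.53°  ·
  (0,2): δ = 46.52°  ·
  (0,3): δ = 25.84°  ✓
  (0,4): δ = 55.09°  ·
  (0,5): δ = 105.90°  ·
  (1,2): δ = 98.98°  ·
  (1,3): δ = 26.63°  ✓
  (1,4): δ = 2.62°  ✓
  (1,5): δ = 53.43°  ·
  (2,3): δ = 107.64°  ·
  (2,4): δ = 78.39°  ·
  (2,5): δ = 27.58°  ✓
  (3,4): δ = 150.75°  ·
  (3,5): δ = 99.94°  ·
  (4,5): δ = 129.19°  ·
antipodal pairs: 4

count = 4; pairs: (0,3), (1,3), (1,4), (2,5)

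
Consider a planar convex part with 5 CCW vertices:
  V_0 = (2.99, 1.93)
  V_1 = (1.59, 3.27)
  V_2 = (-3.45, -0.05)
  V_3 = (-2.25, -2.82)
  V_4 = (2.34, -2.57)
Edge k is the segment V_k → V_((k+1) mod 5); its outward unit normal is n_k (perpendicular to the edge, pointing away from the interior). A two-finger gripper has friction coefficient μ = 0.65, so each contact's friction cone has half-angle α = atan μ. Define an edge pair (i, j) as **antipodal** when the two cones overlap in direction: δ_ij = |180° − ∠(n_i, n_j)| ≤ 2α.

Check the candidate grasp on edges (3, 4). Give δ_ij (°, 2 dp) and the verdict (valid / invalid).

δ = 101.34°, invalid

α = atan 0.65 = 33.02°;  2α = 66.05°
edge 3: e_3 = (+4.59, +0.25);  n_3 = (+0.0544, -0.9985)
edge 4: e_4 = (+0.65, +4.50);  n_4 = (+0.9897, -0.1430)
∠(n_3, n_4) = 78.66°
δ = |180° − 78.66°| = 101.34°
101.34° > 2α = 66.05°  →  invalid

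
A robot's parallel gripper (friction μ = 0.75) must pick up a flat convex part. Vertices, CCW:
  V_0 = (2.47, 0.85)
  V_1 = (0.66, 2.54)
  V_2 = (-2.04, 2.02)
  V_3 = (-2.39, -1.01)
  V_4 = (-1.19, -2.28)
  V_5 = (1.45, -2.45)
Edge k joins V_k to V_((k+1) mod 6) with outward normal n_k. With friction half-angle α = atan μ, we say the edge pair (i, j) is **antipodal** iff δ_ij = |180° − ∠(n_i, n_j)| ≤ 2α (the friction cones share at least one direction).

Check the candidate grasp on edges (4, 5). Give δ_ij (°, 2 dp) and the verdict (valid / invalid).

α = atan 0.75 = 36.87°;  2α = 73.74°
edge 4: e_4 = (+2.64, -0.17);  n_4 = (-0.0643, -0.9979)
edge 5: e_5 = (+1.02, +3.30);  n_5 = (+0.9554, -0.2953)
∠(n_4, n_5) = 76.51°
δ = |180° − 76.51°| = 103.49°
103.49° > 2α = 73.74°  →  invalid

δ = 103.49°, invalid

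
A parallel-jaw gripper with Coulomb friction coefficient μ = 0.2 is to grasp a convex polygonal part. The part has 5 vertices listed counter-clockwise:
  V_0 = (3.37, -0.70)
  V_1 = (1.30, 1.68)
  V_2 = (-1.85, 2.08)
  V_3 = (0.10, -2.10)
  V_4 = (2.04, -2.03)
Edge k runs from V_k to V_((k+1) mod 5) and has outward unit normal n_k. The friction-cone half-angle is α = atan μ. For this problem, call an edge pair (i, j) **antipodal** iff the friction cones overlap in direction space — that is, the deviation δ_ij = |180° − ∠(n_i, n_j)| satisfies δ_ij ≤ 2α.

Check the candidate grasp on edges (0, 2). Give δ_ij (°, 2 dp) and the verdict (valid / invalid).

α = atan 0.2 = 11.31°;  2α = 22.62°
edge 0: e_0 = (-2.07, +2.38);  n_0 = (+0.7545, +0.6563)
edge 2: e_2 = (+1.95, -4.18);  n_2 = (-0.9062, -0.4228)
∠(n_0, n_2) = 163.99°
δ = |180° − 163.99°| = 16.01°
16.01° ≤ 2α = 22.62°  →  valid

δ = 16.01°, valid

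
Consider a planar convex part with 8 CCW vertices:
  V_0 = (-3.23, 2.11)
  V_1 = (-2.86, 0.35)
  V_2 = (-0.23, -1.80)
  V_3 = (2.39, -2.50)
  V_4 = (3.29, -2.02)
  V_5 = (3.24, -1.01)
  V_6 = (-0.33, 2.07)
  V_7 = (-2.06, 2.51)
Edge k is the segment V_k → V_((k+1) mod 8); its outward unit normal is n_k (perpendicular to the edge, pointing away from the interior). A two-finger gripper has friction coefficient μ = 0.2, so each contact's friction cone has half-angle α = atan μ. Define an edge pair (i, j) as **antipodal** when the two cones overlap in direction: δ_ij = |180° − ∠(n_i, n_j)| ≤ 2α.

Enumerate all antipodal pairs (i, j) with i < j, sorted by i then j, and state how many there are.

count = 4; pairs: (0,4), (1,5), (2,6), (3,7)

α = atan 0.2 = 11.31°;  2α = 22.62°
n_0 = (-0.9786, -0.2057)
n_1 = (-0.6329, -0.7742)
n_2 = (-0.2581, -0.9661)
n_3 = (+0.4706, -0.8824)
n_4 = (+0.9988, +0.0494)
n_5 = (+0.6532, +0.7572)
n_6 = (+0.2465, +0.9691)
n_7 = (-0.3235, +0.9462)
  (0,1): δ = 141.14°  ·
  (0,2): δ = 116.83°  ·
  (0,3): δ = 73.80°  ·
  (0,4): δ = 9.04°  ✓
  (0,5): δ = 37.34°  ·
  (0,6): δ = 63.86°  ·
  (0,7): δ = 97.00°  ·
  (1,2): δ = 155.69°  ·
  (1,3): δ = 112.66°  ·
  (1,4): δ = 47.90°  ·
  (1,5): δ = 1.52°  ✓
  (1,6): δ = 25.00°  ·
  (1,7): δ = 58.14°  ·
  (2,3): δ = 136.97°  ·
  (2,4): δ = 72.21°  ·
  (2,5): δ = 25.83°  ·
  (2,6): δ = 0.69°  ✓
  (2,7): δ = 33.83°  ·
  (3,4): δ = 115.24°  ·
  (3,5): δ = 68.86°  ·
  (3,6): δ = 42.34°  ·
  (3,7): δ = 9.20°  ✓
  (4,5): δ = 133.62°  ·
  (4,6): δ = 107.10°  ·
  (4,7): δ = 73.96°  ·
  (5,6): δ = 153.48°  ·
  (5,7): δ = 120.34°  ·
  (6,7): δ = 146.86°  ·
antipodal pairs: 4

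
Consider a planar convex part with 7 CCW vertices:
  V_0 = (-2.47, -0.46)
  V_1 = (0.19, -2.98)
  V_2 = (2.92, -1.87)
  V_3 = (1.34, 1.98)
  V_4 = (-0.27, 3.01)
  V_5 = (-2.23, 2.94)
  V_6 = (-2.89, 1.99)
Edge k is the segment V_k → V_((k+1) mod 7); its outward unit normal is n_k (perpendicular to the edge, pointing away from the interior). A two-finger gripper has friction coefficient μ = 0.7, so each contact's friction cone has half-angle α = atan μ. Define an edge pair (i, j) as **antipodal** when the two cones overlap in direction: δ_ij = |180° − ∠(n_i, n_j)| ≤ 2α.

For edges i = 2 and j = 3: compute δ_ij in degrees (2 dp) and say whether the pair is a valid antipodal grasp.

δ = 144.92°, invalid

α = atan 0.7 = 34.99°;  2α = 69.98°
edge 2: e_2 = (-1.58, +3.85);  n_2 = (+0.9251, +0.3797)
edge 3: e_3 = (-1.61, +1.03);  n_3 = (+0.5389, +0.8424)
∠(n_2, n_3) = 35.08°
δ = |180° − 35.08°| = 144.92°
144.92° > 2α = 69.98°  →  invalid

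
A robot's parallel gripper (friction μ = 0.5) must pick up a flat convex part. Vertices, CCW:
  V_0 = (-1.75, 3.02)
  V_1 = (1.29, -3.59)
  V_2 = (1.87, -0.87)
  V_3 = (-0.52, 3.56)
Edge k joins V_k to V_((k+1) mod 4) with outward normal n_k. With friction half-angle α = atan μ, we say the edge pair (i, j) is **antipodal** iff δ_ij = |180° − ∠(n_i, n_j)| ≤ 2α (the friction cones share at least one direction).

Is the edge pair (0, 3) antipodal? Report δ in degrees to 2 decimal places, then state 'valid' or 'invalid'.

α = atan 0.5 = 26.57°;  2α = 53.13°
edge 0: e_0 = (+3.04, -6.61);  n_0 = (-0.9085, -0.4178)
edge 3: e_3 = (-1.23, -0.54);  n_3 = (-0.4020, +0.9156)
∠(n_0, n_3) = 91.00°
δ = |180° − 91.00°| = 89.00°
89.00° > 2α = 53.13°  →  invalid

δ = 89.00°, invalid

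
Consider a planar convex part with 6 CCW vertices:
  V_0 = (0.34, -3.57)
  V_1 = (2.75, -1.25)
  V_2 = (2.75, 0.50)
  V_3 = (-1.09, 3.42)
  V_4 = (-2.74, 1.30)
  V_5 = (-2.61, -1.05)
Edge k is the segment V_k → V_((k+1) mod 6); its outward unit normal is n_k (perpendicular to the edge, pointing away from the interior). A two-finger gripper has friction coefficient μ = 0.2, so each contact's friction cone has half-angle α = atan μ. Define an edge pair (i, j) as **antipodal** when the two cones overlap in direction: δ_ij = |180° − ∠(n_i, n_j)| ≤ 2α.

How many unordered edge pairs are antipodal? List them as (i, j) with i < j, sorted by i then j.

count = 3; pairs: (0,3), (1,4), (2,5)

α = atan 0.2 = 11.31°;  2α = 22.62°
n_0 = (+0.6935, -0.7204)
n_1 = (+1.0000, -0.0000)
n_2 = (+0.6053, +0.7960)
n_3 = (-0.7892, +0.6142)
n_4 = (-0.9985, -0.0552)
n_5 = (-0.6495, -0.7603)
  (0,1): δ = 133.91°  ·
  (0,2): δ = 81.16°  ·
  (0,3): δ = 8.20°  ✓
  (0,4): δ = 49.26°  ·
  (0,5): δ = 95.58°  ·
  (1,2): δ = 127.25°  ·
  (1,3): δ = 37.89°  ·
  (1,4): δ = 3.17°  ✓
  (1,5): δ = 49.49°  ·
  (2,3): δ = 90.64°  ·
  (2,4): δ = 49.58°  ·
  (2,5): δ = 3.26°  ✓
  (3,4): δ = 138.94°  ·
  (3,5): δ = 92.61°  ·
  (4,5): δ = 133.67°  ·
antipodal pairs: 3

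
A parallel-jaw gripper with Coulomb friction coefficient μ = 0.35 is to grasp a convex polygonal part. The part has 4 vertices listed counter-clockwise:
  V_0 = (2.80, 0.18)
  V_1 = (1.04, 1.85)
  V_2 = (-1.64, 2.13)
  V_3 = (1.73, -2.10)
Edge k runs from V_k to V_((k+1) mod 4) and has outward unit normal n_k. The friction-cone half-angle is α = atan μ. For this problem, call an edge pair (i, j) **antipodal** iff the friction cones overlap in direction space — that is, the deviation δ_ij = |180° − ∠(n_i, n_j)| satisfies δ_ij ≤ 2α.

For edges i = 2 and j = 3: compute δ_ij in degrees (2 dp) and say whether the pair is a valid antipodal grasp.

δ = 63.68°, invalid

α = atan 0.35 = 19.29°;  2α = 38.58°
edge 2: e_2 = (+3.37, -4.23);  n_2 = (-0.7821, -0.6231)
edge 3: e_3 = (+1.07, +2.28);  n_3 = (+0.9053, -0.4248)
∠(n_2, n_3) = 116.32°
δ = |180° − 116.32°| = 63.68°
63.68° > 2α = 38.58°  →  invalid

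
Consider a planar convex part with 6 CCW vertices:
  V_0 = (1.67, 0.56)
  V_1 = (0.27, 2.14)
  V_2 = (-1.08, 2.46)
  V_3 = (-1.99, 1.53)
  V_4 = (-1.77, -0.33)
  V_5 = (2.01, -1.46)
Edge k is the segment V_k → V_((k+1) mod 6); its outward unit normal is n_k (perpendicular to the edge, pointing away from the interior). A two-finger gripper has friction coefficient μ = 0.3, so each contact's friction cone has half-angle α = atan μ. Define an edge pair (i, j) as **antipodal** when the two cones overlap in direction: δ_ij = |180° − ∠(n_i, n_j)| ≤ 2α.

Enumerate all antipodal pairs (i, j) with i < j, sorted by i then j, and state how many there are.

count = 3; pairs: (0,4), (1,4), (3,5)

α = atan 0.3 = 16.70°;  2α = 33.40°
n_0 = (+0.7485, +0.6632)
n_1 = (+0.2306, +0.9730)
n_2 = (-0.7148, +0.6994)
n_3 = (-0.9931, -0.1175)
n_4 = (-0.2864, -0.9581)
n_5 = (+0.9861, +0.1660)
  (0,1): δ = 144.88°  ·
  (0,2): δ = 85.92°  ·
  (0,3): δ = 34.80°  ·
  (0,4): δ = 31.81°  ✓
  (0,5): δ = 148.01°  ·
  (1,2): δ = 121.04°  ·
  (1,3): δ = 69.92°  ·
  (1,4): δ = 3.31°  ✓
  (1,5): δ = 112.89°  ·
  (2,3): δ = 128.88°  ·
  (2,4): δ = 62.27°  ·
  (2,5): δ = 53.93°  ·
  (3,4): δ = 113.39°  ·
  (3,5): δ = 2.81°  ✓
  (4,5): δ = 63.80°  ·
antipodal pairs: 3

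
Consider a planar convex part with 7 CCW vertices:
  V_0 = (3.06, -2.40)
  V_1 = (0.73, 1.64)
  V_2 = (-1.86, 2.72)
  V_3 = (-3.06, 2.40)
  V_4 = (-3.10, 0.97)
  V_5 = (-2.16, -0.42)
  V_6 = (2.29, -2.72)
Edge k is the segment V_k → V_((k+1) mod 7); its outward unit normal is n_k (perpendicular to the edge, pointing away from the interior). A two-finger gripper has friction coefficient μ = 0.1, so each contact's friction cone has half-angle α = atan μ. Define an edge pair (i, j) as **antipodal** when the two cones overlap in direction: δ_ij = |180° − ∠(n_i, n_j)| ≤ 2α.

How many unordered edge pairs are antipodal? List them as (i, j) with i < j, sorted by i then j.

α = atan 0.1 = 5.71°;  2α = 11.42°
n_0 = (+0.8663, +0.4996)
n_1 = (+0.3849, +0.9230)
n_2 = (-0.2577, +0.9662)
n_3 = (-0.9996, +0.0280)
n_4 = (-0.8284, -0.5602)
n_5 = (-0.4592, -0.8884)
n_6 = (+0.3838, -0.9234)
  (0,1): δ = 142.61°  ·
  (0,2): δ = 105.04°  ·
  (0,3): δ = 31.58°  ·
  (0,4): δ = 4.10°  ✓
  (0,5): δ = 32.69°  ·
  (0,6): δ = 82.59°  ·
  (1,2): δ = 142.43°  ·
  (1,3): δ = 68.97°  ·
  (1,4): δ = 33.30°  ·
  (1,5): δ = 4.70°  ✓
  (1,6): δ = 45.20°  ·
  (2,3): δ = 106.53°  ·
  (2,4): δ = 70.86°  ·
  (2,5): δ = 42.26°  ·
  (2,6): δ = 7.64°  ✓
  (3,4): δ = 144.33°  ·
  (3,5): δ = 115.73°  ·
  (3,6): δ = 65.83°  ·
  (4,5): δ = 151.40°  ·
  (4,6): δ = 101.50°  ·
  (5,6): δ = 130.10°  ·
antipodal pairs: 3

count = 3; pairs: (0,4), (1,5), (2,6)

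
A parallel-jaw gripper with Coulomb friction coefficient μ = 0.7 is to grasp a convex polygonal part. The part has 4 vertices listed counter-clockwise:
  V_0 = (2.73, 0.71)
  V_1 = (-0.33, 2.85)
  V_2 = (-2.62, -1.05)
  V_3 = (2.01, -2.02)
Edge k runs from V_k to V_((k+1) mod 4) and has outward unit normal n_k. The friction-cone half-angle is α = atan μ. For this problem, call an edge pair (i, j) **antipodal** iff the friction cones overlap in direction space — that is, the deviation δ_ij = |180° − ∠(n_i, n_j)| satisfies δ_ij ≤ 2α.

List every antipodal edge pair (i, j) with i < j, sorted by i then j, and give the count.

count = 2; pairs: (0,2), (1,3)

α = atan 0.7 = 34.99°;  2α = 69.98°
n_0 = (+0.5731, +0.8195)
n_1 = (-0.8623, +0.5063)
n_2 = (-0.2051, -0.9788)
n_3 = (+0.9669, -0.2550)
  (0,1): δ = 85.45°  ·
  (0,2): δ = 23.13°  ✓
  (0,3): δ = 110.19°  ·
  (1,2): δ = 71.41°  ·
  (1,3): δ = 15.65°  ✓
  (2,3): δ = 92.94°  ·
antipodal pairs: 2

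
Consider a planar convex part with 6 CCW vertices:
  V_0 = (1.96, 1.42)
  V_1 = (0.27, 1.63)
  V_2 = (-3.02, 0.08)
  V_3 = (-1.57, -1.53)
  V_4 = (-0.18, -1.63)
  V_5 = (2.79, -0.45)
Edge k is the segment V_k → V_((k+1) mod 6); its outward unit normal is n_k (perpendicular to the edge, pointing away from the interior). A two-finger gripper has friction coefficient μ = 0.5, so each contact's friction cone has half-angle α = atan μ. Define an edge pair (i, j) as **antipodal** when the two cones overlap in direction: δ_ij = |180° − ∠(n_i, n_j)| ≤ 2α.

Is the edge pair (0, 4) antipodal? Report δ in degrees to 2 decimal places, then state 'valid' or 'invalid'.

δ = 28.75°, valid

α = atan 0.5 = 26.57°;  2α = 53.13°
edge 0: e_0 = (-1.69, +0.21);  n_0 = (+0.1233, +0.9924)
edge 4: e_4 = (+2.97, +1.18);  n_4 = (+0.3692, -0.9293)
∠(n_0, n_4) = 151.25°
δ = |180° − 151.25°| = 28.75°
28.75° ≤ 2α = 53.13°  →  valid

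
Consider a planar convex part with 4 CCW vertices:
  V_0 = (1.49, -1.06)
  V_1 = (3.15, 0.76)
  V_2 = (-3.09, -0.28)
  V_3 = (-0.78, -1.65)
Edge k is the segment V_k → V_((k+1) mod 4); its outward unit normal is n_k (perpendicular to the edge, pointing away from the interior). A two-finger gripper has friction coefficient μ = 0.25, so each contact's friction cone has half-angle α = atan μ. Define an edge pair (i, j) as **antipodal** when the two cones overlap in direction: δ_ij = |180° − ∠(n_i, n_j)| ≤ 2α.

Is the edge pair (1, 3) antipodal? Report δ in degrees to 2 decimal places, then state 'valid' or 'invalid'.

α = atan 0.25 = 14.04°;  2α = 28.07°
edge 1: e_1 = (-6.24, -1.04);  n_1 = (-0.1644, +0.9864)
edge 3: e_3 = (+2.27, +0.59);  n_3 = (+0.2516, -0.9678)
∠(n_1, n_3) = 174.89°
δ = |180° − 174.89°| = 5.11°
5.11° ≤ 2α = 28.07°  →  valid

δ = 5.11°, valid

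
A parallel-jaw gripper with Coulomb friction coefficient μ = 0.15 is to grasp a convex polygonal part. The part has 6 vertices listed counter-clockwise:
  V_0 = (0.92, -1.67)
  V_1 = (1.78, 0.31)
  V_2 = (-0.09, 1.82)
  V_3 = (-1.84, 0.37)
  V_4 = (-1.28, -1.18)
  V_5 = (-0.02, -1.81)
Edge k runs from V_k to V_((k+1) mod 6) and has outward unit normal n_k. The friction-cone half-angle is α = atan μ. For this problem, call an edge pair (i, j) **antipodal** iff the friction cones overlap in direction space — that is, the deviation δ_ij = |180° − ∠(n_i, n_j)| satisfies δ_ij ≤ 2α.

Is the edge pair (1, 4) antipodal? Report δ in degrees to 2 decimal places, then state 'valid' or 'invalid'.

α = atan 0.15 = 8.53°;  2α = 17.06°
edge 1: e_1 = (-1.87, +1.51);  n_1 = (+0.6282, +0.7780)
edge 4: e_4 = (+1.26, -0.63);  n_4 = (-0.4472, -0.8944)
∠(n_1, n_4) = 167.64°
δ = |180° − 167.64°| = 12.36°
12.36° ≤ 2α = 17.06°  →  valid

δ = 12.36°, valid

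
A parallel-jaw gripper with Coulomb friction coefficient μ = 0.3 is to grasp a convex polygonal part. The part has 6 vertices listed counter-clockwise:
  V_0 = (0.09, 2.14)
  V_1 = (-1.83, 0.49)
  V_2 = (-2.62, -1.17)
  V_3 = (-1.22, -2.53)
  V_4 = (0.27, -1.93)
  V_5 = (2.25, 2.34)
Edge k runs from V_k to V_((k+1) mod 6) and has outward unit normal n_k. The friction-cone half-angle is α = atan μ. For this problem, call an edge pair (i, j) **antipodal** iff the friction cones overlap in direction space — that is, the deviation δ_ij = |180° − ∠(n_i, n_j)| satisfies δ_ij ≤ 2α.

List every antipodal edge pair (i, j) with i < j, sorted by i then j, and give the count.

α = atan 0.3 = 16.70°;  2α = 33.40°
n_0 = (-0.6518, +0.7584)
n_1 = (-0.9030, +0.4297)
n_2 = (-0.6968, -0.7173)
n_3 = (+0.3735, -0.9276)
n_4 = (+0.9072, -0.4207)
n_5 = (-0.0922, +0.9957)
  (0,1): δ = 156.12°  ·
  (0,2): δ = 84.84°  ·
  (0,3): δ = 18.74°  ✓
  (0,4): δ = 24.45°  ✓
  (0,5): δ = 144.62°  ·
  (1,2): δ = 108.72°  ·
  (1,3): δ = 42.62°  ·
  (1,4): δ = 0.57°  ✓
  (1,5): δ = 120.74°  ·
  (2,3): δ = 113.90°  ·
  (2,4): δ = 70.71°  ·
  (2,5): δ = 49.46°  ·
  (3,4): δ = 136.81°  ·
  (3,5): δ = 16.64°  ✓
  (4,5): δ = 59.83°  ·
antipodal pairs: 4

count = 4; pairs: (0,3), (0,4), (1,4), (3,5)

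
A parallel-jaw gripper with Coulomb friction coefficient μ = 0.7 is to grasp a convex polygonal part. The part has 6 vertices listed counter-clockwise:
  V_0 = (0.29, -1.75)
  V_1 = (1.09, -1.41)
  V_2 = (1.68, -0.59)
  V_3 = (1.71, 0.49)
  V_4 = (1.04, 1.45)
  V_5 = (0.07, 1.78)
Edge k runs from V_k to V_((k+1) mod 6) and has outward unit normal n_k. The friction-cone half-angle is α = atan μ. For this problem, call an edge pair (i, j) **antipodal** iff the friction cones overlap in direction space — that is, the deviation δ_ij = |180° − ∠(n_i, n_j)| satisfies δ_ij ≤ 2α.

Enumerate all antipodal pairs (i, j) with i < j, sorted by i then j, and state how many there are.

count = 5; pairs: (0,4), (1,5), (2,5), (3,5), (4,5)

α = atan 0.7 = 34.99°;  2α = 69.98°
n_0 = (+0.3911, -0.9203)
n_1 = (+0.8117, -0.5840)
n_2 = (+0.9996, -0.0278)
n_3 = (+0.8200, +0.5723)
n_4 = (+0.3221, +0.9467)
n_5 = (-0.9981, -0.0622)
  (0,1): δ = 148.76°  ·
  (0,2): δ = 114.62°  ·
  (0,3): δ = 78.11°  ·
  (0,4): δ = 41.81°  ✓
  (0,5): δ = 70.54°  ·
  (1,2): δ = 145.86°  ·
  (1,3): δ = 109.35°  ·
  (1,4): δ = 73.05°  ·
  (1,5): δ = 39.30°  ✓
  (2,3): δ = 143.50°  ·
  (2,4): δ = 107.20°  ·
  (2,5): δ = 5.16°  ✓
  (3,4): δ = 143.70°  ·
  (3,5): δ = 31.35°  ✓
  (4,5): δ = 67.65°  ✓
antipodal pairs: 5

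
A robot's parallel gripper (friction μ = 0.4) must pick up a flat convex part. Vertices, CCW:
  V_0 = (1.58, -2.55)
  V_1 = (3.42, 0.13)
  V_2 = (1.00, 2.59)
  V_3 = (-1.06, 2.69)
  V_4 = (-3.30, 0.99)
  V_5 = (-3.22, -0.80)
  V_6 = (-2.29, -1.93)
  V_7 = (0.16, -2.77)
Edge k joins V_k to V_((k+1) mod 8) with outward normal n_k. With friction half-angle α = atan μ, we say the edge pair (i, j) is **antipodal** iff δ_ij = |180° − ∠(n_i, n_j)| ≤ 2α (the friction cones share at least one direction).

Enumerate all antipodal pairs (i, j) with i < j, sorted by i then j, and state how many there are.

α = atan 0.4 = 21.80°;  2α = 43.60°
n_0 = (+0.8244, -0.5660)
n_1 = (+0.7129, +0.7013)
n_2 = (+0.0485, +0.9988)
n_3 = (-0.6045, +0.7966)
n_4 = (-0.9990, -0.0446)
n_5 = (-0.7721, -0.6355)
n_6 = (-0.3243, -0.9459)
n_7 = (+0.1531, -0.9882)
  (0,1): δ = 101.00°  ·
  (0,2): δ = 58.31°  ·
  (0,3): δ = 18.33°  ✓
  (0,4): δ = 37.03°  ✓
  (0,5): δ = 73.93°  ·
  (0,6): δ = 105.55°  ·
  (0,7): δ = 133.28°  ·
  (1,2): δ = 137.31°  ·
  (1,3): δ = 97.33°  ·
  (1,4): δ = 41.97°  ✓
  (1,5): δ = 5.08°  ✓
  (1,6): δ = 26.54°  ✓
  (1,7): δ = 54.28°  ·
  (2,3): δ = 140.02°  ·
  (2,4): δ = 84.66°  ·
  (2,5): δ = 47.77°  ·
  (2,6): δ = 16.15°  ✓
  (2,7): δ = 11.59°  ✓
  (3,4): δ = 124.64°  ·
  (3,5): δ = 87.74°  ·
  (3,6): δ = 56.12°  ·
  (3,7): δ = 28.39°  ✓
  (4,5): δ = 143.10°  ·
  (4,6): δ = 111.48°  ·
  (4,7): δ = 83.75°  ·
  (5,6): δ = 148.38°  ·
  (5,7): δ = 120.65°  ·
  (6,7): δ = 152.27°  ·
antipodal pairs: 8

count = 8; pairs: (0,3), (0,4), (1,4), (1,5), (1,6), (2,6), (2,7), (3,7)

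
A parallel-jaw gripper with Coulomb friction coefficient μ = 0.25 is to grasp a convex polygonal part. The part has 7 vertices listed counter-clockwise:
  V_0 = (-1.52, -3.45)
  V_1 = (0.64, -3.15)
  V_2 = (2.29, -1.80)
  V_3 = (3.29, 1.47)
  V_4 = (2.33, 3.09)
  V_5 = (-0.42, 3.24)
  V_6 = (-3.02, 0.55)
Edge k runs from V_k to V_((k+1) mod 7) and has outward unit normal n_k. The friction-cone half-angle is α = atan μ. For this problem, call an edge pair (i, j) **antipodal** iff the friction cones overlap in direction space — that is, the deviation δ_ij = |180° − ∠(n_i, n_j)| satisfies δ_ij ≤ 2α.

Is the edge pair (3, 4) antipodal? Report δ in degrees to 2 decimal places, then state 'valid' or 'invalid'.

α = atan 0.25 = 14.04°;  2α = 28.07°
edge 3: e_3 = (-0.96, +1.62);  n_3 = (+0.8603, +0.5098)
edge 4: e_4 = (-2.75, +0.15);  n_4 = (+0.0545, +0.9985)
∠(n_3, n_4) = 56.23°
δ = |180° − 56.23°| = 123.77°
123.77° > 2α = 28.07°  →  invalid

δ = 123.77°, invalid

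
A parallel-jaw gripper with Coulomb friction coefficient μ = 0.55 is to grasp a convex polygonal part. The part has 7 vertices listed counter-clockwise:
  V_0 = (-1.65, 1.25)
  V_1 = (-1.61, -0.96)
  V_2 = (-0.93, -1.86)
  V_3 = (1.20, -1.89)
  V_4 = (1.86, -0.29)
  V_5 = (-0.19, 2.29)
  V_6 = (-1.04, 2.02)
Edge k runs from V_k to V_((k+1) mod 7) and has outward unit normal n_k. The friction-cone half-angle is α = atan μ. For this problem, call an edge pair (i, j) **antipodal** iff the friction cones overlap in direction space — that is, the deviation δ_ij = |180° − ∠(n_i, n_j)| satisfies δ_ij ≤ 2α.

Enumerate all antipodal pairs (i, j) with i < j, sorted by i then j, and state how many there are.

α = atan 0.55 = 28.81°;  2α = 57.62°
n_0 = (-0.9998, -0.0181)
n_1 = (-0.7979, -0.6028)
n_2 = (-0.0141, -0.9999)
n_3 = (+0.9244, -0.3813)
n_4 = (+0.7829, +0.6221)
n_5 = (-0.3027, +0.9531)
n_6 = (-0.7838, +0.6210)
  (0,1): δ = 143.96°  ·
  (0,2): δ = 91.84°  ·
  (0,3): δ = 23.45°  ✓
  (0,4): δ = 37.43°  ✓
  (0,5): δ = 106.59°  ·
  (0,6): δ = 140.58°  ·
  (1,2): δ = 127.88°  ·
  (1,3): δ = 59.49°  ·
  (1,4): δ = 1.40°  ✓
  (1,5): δ = 70.55°  ·
  (1,6): δ = 104.54°  ·
  (2,3): δ = 111.61°  ·
  (2,4): δ = 50.72°  ✓
  (2,5): δ = 18.43°  ✓
  (2,6): δ = 52.42°  ✓
  (3,4): δ = 119.11°  ·
  (3,5): δ = 49.96°  ✓
  (3,6): δ = 15.97°  ✓
  (4,5): δ = 110.85°  ·
  (4,6): δ = 76.86°  ·
  (5,6): δ = 146.01°  ·
antipodal pairs: 8

count = 8; pairs: (0,3), (0,4), (1,4), (2,4), (2,5), (2,6), (3,5), (3,6)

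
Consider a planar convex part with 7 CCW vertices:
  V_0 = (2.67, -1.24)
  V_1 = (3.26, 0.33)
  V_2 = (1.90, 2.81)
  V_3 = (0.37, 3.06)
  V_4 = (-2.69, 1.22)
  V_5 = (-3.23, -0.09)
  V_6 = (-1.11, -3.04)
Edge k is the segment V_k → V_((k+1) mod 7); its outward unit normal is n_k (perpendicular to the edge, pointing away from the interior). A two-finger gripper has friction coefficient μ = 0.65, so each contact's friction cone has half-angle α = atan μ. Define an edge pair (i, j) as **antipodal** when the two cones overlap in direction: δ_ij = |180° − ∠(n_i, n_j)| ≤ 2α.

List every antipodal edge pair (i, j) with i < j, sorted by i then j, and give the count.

count = 9; pairs: (0,3), (0,4), (0,5), (1,4), (1,5), (2,5), (2,6), (3,6), (4,6)

α = atan 0.65 = 33.02°;  2α = 66.05°
n_0 = (+0.9361, -0.3518)
n_1 = (+0.8768, +0.4808)
n_2 = (+0.1613, +0.9869)
n_3 = (-0.5153, +0.8570)
n_4 = (-0.9245, +0.3811)
n_5 = (-0.8121, -0.5836)
n_6 = (+0.4299, -0.9029)
  (0,1): δ = 130.66°  ·
  (0,2): δ = 78.68°  ·
  (0,3): δ = 38.39°  ✓
  (0,4): δ = 1.81°  ✓
  (0,5): δ = 56.30°  ✓
  (0,6): δ = 136.06°  ·
  (1,2): δ = 128.02°  ·
  (1,3): δ = 87.72°  ·
  (1,4): δ = 51.14°  ✓
  (1,5): δ = 6.96°  ✓
  (1,6): δ = 86.72°  ·
  (2,3): δ = 139.70°  ·
  (2,4): δ = 103.12°  ·
  (2,5): δ = 45.02°  ✓
  (2,6): δ = 34.74°  ✓
  (3,4): δ = 143.42°  ·
  (3,5): δ = 85.32°  ·
  (3,6): δ = 5.56°  ✓
  (4,5): δ = 121.90°  ·
  (4,6): δ = 42.13°  ✓
  (5,6): δ = 100.24°  ·
antipodal pairs: 9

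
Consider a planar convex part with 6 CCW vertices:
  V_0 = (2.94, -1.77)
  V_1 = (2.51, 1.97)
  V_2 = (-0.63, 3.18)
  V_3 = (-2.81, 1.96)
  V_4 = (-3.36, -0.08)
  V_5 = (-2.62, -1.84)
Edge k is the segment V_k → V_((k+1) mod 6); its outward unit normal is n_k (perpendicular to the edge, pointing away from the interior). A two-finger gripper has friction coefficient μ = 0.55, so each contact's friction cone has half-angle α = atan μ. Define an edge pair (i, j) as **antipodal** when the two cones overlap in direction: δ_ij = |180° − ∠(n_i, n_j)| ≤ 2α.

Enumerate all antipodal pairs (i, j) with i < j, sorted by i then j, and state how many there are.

α = atan 0.55 = 28.81°;  2α = 57.62°
n_0 = (+0.9935, +0.1142)
n_1 = (+0.3596, +0.9331)
n_2 = (-0.4884, +0.8726)
n_3 = (-0.9655, +0.2603)
n_4 = (-0.9218, -0.3876)
n_5 = (+0.0126, -0.9999)
  (0,1): δ = 117.63°  ·
  (0,2): δ = 67.33°  ·
  (0,3): δ = 21.65°  ✓
  (0,4): δ = 16.25°  ✓
  (0,5): δ = 84.16°  ·
  (1,2): δ = 129.69°  ·
  (1,3): δ = 84.01°  ·
  (1,4): δ = 46.12°  ✓
  (1,5): δ = 21.80°  ✓
  (2,3): δ = 134.32°  ·
  (2,4): δ = 96.43°  ·
  (2,5): δ = 28.51°  ✓
  (3,4): δ = 142.11°  ·
  (3,5): δ = 74.19°  ·
  (4,5): δ = 112.08°  ·
antipodal pairs: 5

count = 5; pairs: (0,3), (0,4), (1,4), (1,5), (2,5)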